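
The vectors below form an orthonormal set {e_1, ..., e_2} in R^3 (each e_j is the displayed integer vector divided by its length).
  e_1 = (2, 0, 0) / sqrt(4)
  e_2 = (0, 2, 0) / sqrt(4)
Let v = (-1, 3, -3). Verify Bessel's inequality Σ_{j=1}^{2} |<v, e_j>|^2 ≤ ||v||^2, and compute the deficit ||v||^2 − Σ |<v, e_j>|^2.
Σ |<v, e_j>|^2 = 10; ||v||^2 = 19; deficit = 9

Write each e_j = u_j / sqrt(<u_j, u_j>) where u_j is the displayed integer vector. Then <v, e_j> = <v, u_j> / sqrt(<u_j, u_j>), so |<v, e_j>|^2 = <v, u_j>^2 / <u_j, u_j>.
Coefficients: <v, e_1> = -2/sqrt(4), <v, e_2> = 6/sqrt(4).
Square and sum: Σ |<v, e_j>|^2 = 10.
Compute ||v||^2 = v·v = 19.
Deficit = 19 − 10 = 9 ≥ 0, confirming Bessel's inequality. (The deficit equals ||v − Σ <v,e_j> e_j||^2, the squared distance from v to span{e_j}.)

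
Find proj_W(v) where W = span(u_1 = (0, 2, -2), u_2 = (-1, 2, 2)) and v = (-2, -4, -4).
proj_W(v) = (14/9, -28/9, -28/9)

Set up U = [u_1 | ... | u_2] ∈ R^(3×2). The projector onto W = col(U) is P = U (U^T U)^(-1) U^T.
Compute U^T U =
  [8, 0]
  [0, 9],
and U^T v = (0, -14).
Solve U^T U · c = U^T v for the coefficients: c = (0, -14/9). The projection is proj_W(v) = U c.
Check: (v - proj_W(v)) · u_1 = 0  (should be 0).
Check: (v - proj_W(v)) · u_2 = 0  (should be 0).
Result: proj_W(v) = (14/9, -28/9, -28/9).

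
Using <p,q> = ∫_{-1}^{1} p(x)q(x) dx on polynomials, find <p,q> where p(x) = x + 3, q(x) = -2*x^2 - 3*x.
<p,q> = -6

Expand the product: p(x)·q(x) = -2*x^3 - 9*x^2 - 9*x.
∫_{-1}^{1} of each monomial x^k gives [2/(k+1) if k even, 0 if k odd]. Integrating term-by-term (or equivalently evaluating the antiderivative F(x) = -x^4/2 - 3*x^3 - 9*x^2/2 at the endpoints):
  F(1) − F(−1) = -8 − (-2) = -6.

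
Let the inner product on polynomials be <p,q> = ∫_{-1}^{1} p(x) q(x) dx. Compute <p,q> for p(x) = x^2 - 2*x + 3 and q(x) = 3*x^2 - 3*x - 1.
<p,q> = 68/15

Expand the product: p(x)·q(x) = 3*x^4 - 9*x^3 + 14*x^2 - 7*x - 3.
∫_{-1}^{1} of each monomial x^k gives [2/(k+1) if k even, 0 if k odd]. Integrating term-by-term (or equivalently evaluating the antiderivative F(x) = 3*x^5/5 - 9*x^4/4 + 14*x^3/3 - 7*x^2/2 - 3*x at the endpoints):
  F(1) − F(−1) = -209/60 − (-481/60) = 68/15.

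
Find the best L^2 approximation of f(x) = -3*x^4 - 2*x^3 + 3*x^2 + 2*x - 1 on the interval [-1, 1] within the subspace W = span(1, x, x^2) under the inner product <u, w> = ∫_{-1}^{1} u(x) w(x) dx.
g(x) = 3*x^2/7 + 4*x/5 - 26/35

The best approximation g ∈ W is the orthogonal projection of f onto W. Writing g = a_0 + a_1 x + a_2 x^2, the coefficients solve the normal equations G · a = b where
  G_{ij} = <φ_i, φ_j> and b_i = <f, φ_i>, with φ_0 = 1, φ_1 = x, φ_2 = x^2.
G =
  [2, 0, 2/3]
  [0, 2/3, 0]
  [2/3, 0, 2/5],
b = (-6/5, 8/15, -34/105).
Solving gives a_0 = -26/35, a_1 = 4/5, a_2 = 3/7, so
  g(x) = 3*x^2/7 + 4*x/5 - 26/35.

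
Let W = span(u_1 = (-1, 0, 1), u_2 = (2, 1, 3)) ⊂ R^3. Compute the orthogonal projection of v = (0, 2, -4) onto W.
proj_W(v) = (14/27, -16/27, -94/27)

Set up U = [u_1 | ... | u_2] ∈ R^(3×2). The projector onto W = col(U) is P = U (U^T U)^(-1) U^T.
Compute U^T U =
  [2, 1]
  [1, 14],
and U^T v = (-4, -10).
Solve U^T U · c = U^T v for the coefficients: c = (-46/27, -16/27). The projection is proj_W(v) = U c.
Check: (v - proj_W(v)) · u_1 = 0  (should be 0).
Check: (v - proj_W(v)) · u_2 = 0  (should be 0).
Result: proj_W(v) = (14/27, -16/27, -94/27).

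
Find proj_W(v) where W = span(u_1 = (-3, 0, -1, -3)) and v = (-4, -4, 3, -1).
proj_W(v) = (-36/19, 0, -12/19, -36/19)

Set up U = [u_1 | ... | u_1] ∈ R^(4×1). The projector onto W = col(U) is P = U (U^T U)^(-1) U^T.
Compute U^T U =
  [19],
and U^T v = (12).
Solve U^T U · c = U^T v for the coefficients: c = (12/19). The projection is proj_W(v) = U c.
Check: (v - proj_W(v)) · u_1 = 0  (should be 0).
Result: proj_W(v) = (-36/19, 0, -12/19, -36/19).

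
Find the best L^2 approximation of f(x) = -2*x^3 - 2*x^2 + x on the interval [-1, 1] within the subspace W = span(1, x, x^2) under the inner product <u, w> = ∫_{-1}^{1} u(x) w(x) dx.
g(x) = -2*x^2 - x/5

The best approximation g ∈ W is the orthogonal projection of f onto W. Writing g = a_0 + a_1 x + a_2 x^2, the coefficients solve the normal equations G · a = b where
  G_{ij} = <φ_i, φ_j> and b_i = <f, φ_i>, with φ_0 = 1, φ_1 = x, φ_2 = x^2.
G =
  [2, 0, 2/3]
  [0, 2/3, 0]
  [2/3, 0, 2/5],
b = (-4/3, -2/15, -4/5).
Solving gives a_0 = 0, a_1 = -1/5, a_2 = -2, so
  g(x) = -2*x^2 - x/5.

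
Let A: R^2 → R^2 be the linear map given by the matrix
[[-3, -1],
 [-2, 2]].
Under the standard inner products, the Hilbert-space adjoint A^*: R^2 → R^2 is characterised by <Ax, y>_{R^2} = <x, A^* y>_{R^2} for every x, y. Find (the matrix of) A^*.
A^* = A^T =
[[-3, -2],
 [-1, 2]]

For real matrices with standard dot products, the defining identity <Ax, y> = <x, A^* y> gives (Ax)^T y = x^T (A^*) y, i.e. x^T A^T y = x^T (A^*) y. Since this holds for all x, y, we must have A^* = A^T. Therefore
A^* =
[[-3, -2],
 [-1, 2]].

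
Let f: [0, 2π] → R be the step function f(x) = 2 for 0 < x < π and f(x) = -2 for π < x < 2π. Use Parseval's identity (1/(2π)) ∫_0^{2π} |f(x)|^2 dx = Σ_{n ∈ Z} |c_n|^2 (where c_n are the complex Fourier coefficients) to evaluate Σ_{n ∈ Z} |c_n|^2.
Σ |c_n|^2 = 4

Parseval equates the L^2 energy of f (normalised by 1/(2π)) with the ℓ^2 sum of its Fourier coefficients: (1/(2π)) ∫_0^{2π} |f|^2 = Σ |c_n|^2.
Compute the left side: (1/(2π)) [∫_0^π 2^2 dx + ∫_π^{2π} (-2)^2 dx] = (1/(2π)) · (4π + 4π) = (4 + 4)/2 = 4.
So Σ_{n ∈ Z} |c_n|^2 = 4.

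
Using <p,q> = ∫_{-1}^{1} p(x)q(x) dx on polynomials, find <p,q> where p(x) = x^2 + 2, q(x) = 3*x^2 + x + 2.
<p,q> = 218/15

Expand the product: p(x)·q(x) = 3*x^4 + x^3 + 8*x^2 + 2*x + 4.
∫_{-1}^{1} of each monomial x^k gives [2/(k+1) if k even, 0 if k odd]. Integrating term-by-term (or equivalently evaluating the antiderivative F(x) = 3*x^5/5 + x^4/4 + 8*x^3/3 + x^2 + 4*x at the endpoints):
  F(1) − F(−1) = 511/60 − (-361/60) = 218/15.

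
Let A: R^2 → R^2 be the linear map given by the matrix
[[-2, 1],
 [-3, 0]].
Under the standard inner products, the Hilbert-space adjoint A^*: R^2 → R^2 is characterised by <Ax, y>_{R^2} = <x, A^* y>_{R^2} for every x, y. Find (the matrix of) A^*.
A^* = A^T =
[[-2, -3],
 [1, 0]]

For real matrices with standard dot products, the defining identity <Ax, y> = <x, A^* y> gives (Ax)^T y = x^T (A^*) y, i.e. x^T A^T y = x^T (A^*) y. Since this holds for all x, y, we must have A^* = A^T. Therefore
A^* =
[[-2, -3],
 [1, 0]].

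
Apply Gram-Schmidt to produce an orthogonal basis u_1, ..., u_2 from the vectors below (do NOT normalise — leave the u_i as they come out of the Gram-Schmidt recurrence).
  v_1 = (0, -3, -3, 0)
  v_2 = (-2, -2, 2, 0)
Orthogonal basis:
  u_1 = (0, -3, -3, 0)
  u_2 = (-2, -2, 2, 0)

Apply the Gram-Schmidt recurrence
  u_1 = v_1
  u_i = v_i − Σ_{j<i} ((v_i · u_j) / (u_j · u_j)) · u_j.

Step by step this gives:
  u_1 = (0, -3, -3, 0)
  u_2 = (-2, -2, 2, 0)

Orthogonality check:
  u_2 · u_1 = 0 (should be 0)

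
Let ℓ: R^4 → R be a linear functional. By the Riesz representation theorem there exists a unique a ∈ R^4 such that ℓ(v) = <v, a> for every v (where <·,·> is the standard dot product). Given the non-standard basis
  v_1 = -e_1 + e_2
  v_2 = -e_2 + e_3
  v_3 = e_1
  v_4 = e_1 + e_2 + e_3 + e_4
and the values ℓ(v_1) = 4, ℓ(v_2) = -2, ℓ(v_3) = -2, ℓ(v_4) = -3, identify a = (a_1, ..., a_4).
a = (-2, 2, 0, -3)

Write a = (a_1, ..., a_4) in the standard basis. For each basis vector v_i, ℓ(v_i) = <v_i, a> is a linear equation in the a_j's. Collect the n equations into a matrix system V a = ℓ, where row i of V is v_i (expressed in the standard basis). Since V is invertible (lower-triangular with 1s on the diagonal, up to permutation), solve by back-substitution:
  V =
[[-1, 1, 0, 0],
 [0, -1, 1, 0],
 [1, 0, 0, 0],
 [1, 1, 1, 1]]
  V a = (4, -2, -2, -3)
Solving gives a = (-2, 2, 0, -3).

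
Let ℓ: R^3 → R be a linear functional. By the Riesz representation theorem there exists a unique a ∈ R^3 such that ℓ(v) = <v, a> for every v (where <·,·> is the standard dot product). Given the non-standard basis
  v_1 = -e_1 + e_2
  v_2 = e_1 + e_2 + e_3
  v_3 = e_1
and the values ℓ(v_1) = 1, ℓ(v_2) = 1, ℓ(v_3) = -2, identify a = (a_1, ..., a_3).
a = (-2, -1, 4)

Write a = (a_1, ..., a_3) in the standard basis. For each basis vector v_i, ℓ(v_i) = <v_i, a> is a linear equation in the a_j's. Collect the n equations into a matrix system V a = ℓ, where row i of V is v_i (expressed in the standard basis). Since V is invertible (lower-triangular with 1s on the diagonal, up to permutation), solve by back-substitution:
  V =
[[-1, 1, 0],
 [1, 1, 1],
 [1, 0, 0]]
  V a = (1, 1, -2)
Solving gives a = (-2, -1, 4).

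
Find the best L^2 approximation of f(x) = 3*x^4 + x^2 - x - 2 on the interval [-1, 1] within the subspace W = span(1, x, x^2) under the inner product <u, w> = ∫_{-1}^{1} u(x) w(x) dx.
g(x) = 25*x^2/7 - x - 79/35

The best approximation g ∈ W is the orthogonal projection of f onto W. Writing g = a_0 + a_1 x + a_2 x^2, the coefficients solve the normal equations G · a = b where
  G_{ij} = <φ_i, φ_j> and b_i = <f, φ_i>, with φ_0 = 1, φ_1 = x, φ_2 = x^2.
G =
  [2, 0, 2/3]
  [0, 2/3, 0]
  [2/3, 0, 2/5],
b = (-32/15, -2/3, -8/105).
Solving gives a_0 = -79/35, a_1 = -1, a_2 = 25/7, so
  g(x) = 25*x^2/7 - x - 79/35.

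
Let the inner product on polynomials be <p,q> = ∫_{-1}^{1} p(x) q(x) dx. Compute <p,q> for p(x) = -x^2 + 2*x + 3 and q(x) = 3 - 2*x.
<p,q> = 40/3

Expand the product: p(x)·q(x) = 2*x^3 - 7*x^2 + 9.
∫_{-1}^{1} of each monomial x^k gives [2/(k+1) if k even, 0 if k odd]. Integrating term-by-term (or equivalently evaluating the antiderivative F(x) = x^4/2 - 7*x^3/3 + 9*x at the endpoints):
  F(1) − F(−1) = 43/6 − (-37/6) = 40/3.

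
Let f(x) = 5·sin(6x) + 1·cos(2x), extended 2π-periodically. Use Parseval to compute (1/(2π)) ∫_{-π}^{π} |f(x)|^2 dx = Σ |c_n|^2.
Σ |c_n|^2 = 13

Expand |f|^2 and use orthogonality of {sin(nx), cos(mx)} on [-π, π]:
  ∫_{-π}^{π} sin(nx)^2 dx = π, ∫ cos(mx)^2 dx = π, and cross terms integrate to 0.
So ∫_{-π}^{π} f(x)^2 dx = 5^2 · π + 1^2 · π = (25 + 1)π.
Divide by 2π: (25 + 1)/2 = 13.
By Parseval, this equals Σ |c_n|^2.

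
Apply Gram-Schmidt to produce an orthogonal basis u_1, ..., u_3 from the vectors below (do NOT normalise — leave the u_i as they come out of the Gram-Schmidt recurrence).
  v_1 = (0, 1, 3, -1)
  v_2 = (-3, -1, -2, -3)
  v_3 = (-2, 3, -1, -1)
Orthogonal basis:
  u_1 = (0, 1, 3, -1)
  u_2 = (-3, -7/11, -10/11, -37/11)
  u_3 = (-66/79, 748/237, -218/237, 94/237)

Apply the Gram-Schmidt recurrence
  u_1 = v_1
  u_i = v_i − Σ_{j<i} ((v_i · u_j) / (u_j · u_j)) · u_j.

Step by step this gives:
  u_1 = (0, 1, 3, -1)
  u_2 = (-3, -7/11, -10/11, -37/11)
  u_3 = (-66/79, 748/237, -218/237, 94/237)

Orthogonality check:
  u_2 · u_1 = 0 (should be 0)
  u_3 · u_1 = 0 (should be 0)
  u_3 · u_2 = 0 (should be 0)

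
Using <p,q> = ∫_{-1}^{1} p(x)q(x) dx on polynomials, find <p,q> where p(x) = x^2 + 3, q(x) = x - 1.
<p,q> = -20/3

Expand the product: p(x)·q(x) = x^3 - x^2 + 3*x - 3.
∫_{-1}^{1} of each monomial x^k gives [2/(k+1) if k even, 0 if k odd]. Integrating term-by-term (or equivalently evaluating the antiderivative F(x) = x^4/4 - x^3/3 + 3*x^2/2 - 3*x at the endpoints):
  F(1) − F(−1) = -19/12 − (61/12) = -20/3.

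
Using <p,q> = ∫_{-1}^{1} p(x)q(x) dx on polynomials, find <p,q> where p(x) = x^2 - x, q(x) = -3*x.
<p,q> = 2

Expand the product: p(x)·q(x) = -3*x^3 + 3*x^2.
∫_{-1}^{1} of each monomial x^k gives [2/(k+1) if k even, 0 if k odd]. Integrating term-by-term (or equivalently evaluating the antiderivative F(x) = -3*x^4/4 + x^3 at the endpoints):
  F(1) − F(−1) = 1/4 − (-7/4) = 2.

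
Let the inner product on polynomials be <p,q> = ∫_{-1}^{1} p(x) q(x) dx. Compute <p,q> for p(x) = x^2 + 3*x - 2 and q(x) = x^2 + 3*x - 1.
<p,q> = 42/5

Expand the product: p(x)·q(x) = x^4 + 6*x^3 + 6*x^2 - 9*x + 2.
∫_{-1}^{1} of each monomial x^k gives [2/(k+1) if k even, 0 if k odd]. Integrating term-by-term (or equivalently evaluating the antiderivative F(x) = x^5/5 + 3*x^4/2 + 2*x^3 - 9*x^2/2 + 2*x at the endpoints):
  F(1) − F(−1) = 6/5 − (-36/5) = 42/5.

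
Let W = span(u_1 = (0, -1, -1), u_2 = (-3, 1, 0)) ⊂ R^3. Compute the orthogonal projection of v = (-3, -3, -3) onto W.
proj_W(v) = (-54/19, -48/19, -66/19)

Set up U = [u_1 | ... | u_2] ∈ R^(3×2). The projector onto W = col(U) is P = U (U^T U)^(-1) U^T.
Compute U^T U =
  [2, -1]
  [-1, 10],
and U^T v = (6, 6).
Solve U^T U · c = U^T v for the coefficients: c = (66/19, 18/19). The projection is proj_W(v) = U c.
Check: (v - proj_W(v)) · u_1 = 0  (should be 0).
Check: (v - proj_W(v)) · u_2 = 0  (should be 0).
Result: proj_W(v) = (-54/19, -48/19, -66/19).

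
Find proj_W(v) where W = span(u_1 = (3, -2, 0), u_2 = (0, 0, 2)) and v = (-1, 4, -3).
proj_W(v) = (-33/13, 22/13, -3)

Set up U = [u_1 | ... | u_2] ∈ R^(3×2). The projector onto W = col(U) is P = U (U^T U)^(-1) U^T.
Compute U^T U =
  [13, 0]
  [0, 4],
and U^T v = (-11, -6).
Solve U^T U · c = U^T v for the coefficients: c = (-11/13, -3/2). The projection is proj_W(v) = U c.
Check: (v - proj_W(v)) · u_1 = 0  (should be 0).
Check: (v - proj_W(v)) · u_2 = 0  (should be 0).
Result: proj_W(v) = (-33/13, 22/13, -3).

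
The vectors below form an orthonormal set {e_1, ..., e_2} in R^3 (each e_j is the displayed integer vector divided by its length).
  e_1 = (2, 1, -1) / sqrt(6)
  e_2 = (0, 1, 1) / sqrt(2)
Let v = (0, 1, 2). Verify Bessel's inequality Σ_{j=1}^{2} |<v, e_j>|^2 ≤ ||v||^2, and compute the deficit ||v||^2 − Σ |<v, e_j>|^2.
Σ |<v, e_j>|^2 = 14/3; ||v||^2 = 5; deficit = 1/3

Write each e_j = u_j / sqrt(<u_j, u_j>) where u_j is the displayed integer vector. Then <v, e_j> = <v, u_j> / sqrt(<u_j, u_j>), so |<v, e_j>|^2 = <v, u_j>^2 / <u_j, u_j>.
Coefficients: <v, e_1> = -1/sqrt(6), <v, e_2> = 3/sqrt(2).
Square and sum: Σ |<v, e_j>|^2 = 14/3.
Compute ||v||^2 = v·v = 5.
Deficit = 5 − 14/3 = 1/3 ≥ 0, confirming Bessel's inequality. (The deficit equals ||v − Σ <v,e_j> e_j||^2, the squared distance from v to span{e_j}.)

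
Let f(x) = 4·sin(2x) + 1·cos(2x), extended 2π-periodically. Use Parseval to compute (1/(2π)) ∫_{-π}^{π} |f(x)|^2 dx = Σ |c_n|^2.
Σ |c_n|^2 = 17/2

Expand |f|^2 and use orthogonality of {sin(nx), cos(mx)} on [-π, π]:
  ∫_{-π}^{π} sin(nx)^2 dx = π, ∫ cos(mx)^2 dx = π, and cross terms integrate to 0.
So ∫_{-π}^{π} f(x)^2 dx = 4^2 · π + 1^2 · π = (16 + 1)π.
Divide by 2π: (16 + 1)/2 = 17/2.
By Parseval, this equals Σ |c_n|^2.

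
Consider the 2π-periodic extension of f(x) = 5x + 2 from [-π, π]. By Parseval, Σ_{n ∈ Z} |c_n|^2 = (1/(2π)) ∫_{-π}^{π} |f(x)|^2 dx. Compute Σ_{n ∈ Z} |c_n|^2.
Σ |c_n|^2 = 25π^2/3 + 4

Expand and integrate term by term over [-π, π]:
  ∫ (5x)^2 dx = 25·(2π^3/3); ∫ 2·5·(2)·x dx = 0 (odd integrand); ∫ 2^2 dx = 4·2π.
So (1/(2π)) ∫_{-π}^{π} (5x + 2)^2 dx = 25π^2/3 + 4 = 25π^2/3 + 4.
Parseval ⇒ Σ |c_n|^2 = 25π^2/3 + 4.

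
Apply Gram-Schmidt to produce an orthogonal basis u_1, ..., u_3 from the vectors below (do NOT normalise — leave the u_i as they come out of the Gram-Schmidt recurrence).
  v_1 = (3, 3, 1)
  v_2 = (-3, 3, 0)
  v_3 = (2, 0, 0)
Orthogonal basis:
  u_1 = (3, 3, 1)
  u_2 = (-3, 3, 0)
  u_3 = (1/19, 1/19, -6/19)

Apply the Gram-Schmidt recurrence
  u_1 = v_1
  u_i = v_i − Σ_{j<i} ((v_i · u_j) / (u_j · u_j)) · u_j.

Step by step this gives:
  u_1 = (3, 3, 1)
  u_2 = (-3, 3, 0)
  u_3 = (1/19, 1/19, -6/19)

Orthogonality check:
  u_2 · u_1 = 0 (should be 0)
  u_3 · u_1 = 0 (should be 0)
  u_3 · u_2 = 0 (should be 0)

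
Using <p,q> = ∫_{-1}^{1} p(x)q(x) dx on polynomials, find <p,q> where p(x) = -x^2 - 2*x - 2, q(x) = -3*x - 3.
<p,q> = 18

Expand the product: p(x)·q(x) = 3*x^3 + 9*x^2 + 12*x + 6.
∫_{-1}^{1} of each monomial x^k gives [2/(k+1) if k even, 0 if k odd]. Integrating term-by-term (or equivalently evaluating the antiderivative F(x) = 3*x^4/4 + 3*x^3 + 6*x^2 + 6*x at the endpoints):
  F(1) − F(−1) = 63/4 − (-9/4) = 18.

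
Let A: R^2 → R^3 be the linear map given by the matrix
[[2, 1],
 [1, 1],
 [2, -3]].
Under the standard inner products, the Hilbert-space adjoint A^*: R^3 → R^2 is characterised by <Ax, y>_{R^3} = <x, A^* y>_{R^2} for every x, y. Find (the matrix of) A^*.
A^* = A^T =
[[2, 1, 2],
 [1, 1, -3]]

For real matrices with standard dot products, the defining identity <Ax, y> = <x, A^* y> gives (Ax)^T y = x^T (A^*) y, i.e. x^T A^T y = x^T (A^*) y. Since this holds for all x, y, we must have A^* = A^T. Therefore
A^* =
[[2, 1, 2],
 [1, 1, -3]].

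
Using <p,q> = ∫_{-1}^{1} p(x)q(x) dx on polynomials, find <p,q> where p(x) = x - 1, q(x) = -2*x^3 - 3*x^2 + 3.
<p,q> = -24/5

Expand the product: p(x)·q(x) = -2*x^4 - x^3 + 3*x^2 + 3*x - 3.
∫_{-1}^{1} of each monomial x^k gives [2/(k+1) if k even, 0 if k odd]. Integrating term-by-term (or equivalently evaluating the antiderivative F(x) = -2*x^5/5 - x^4/4 + x^3 + 3*x^2/2 - 3*x at the endpoints):
  F(1) − F(−1) = -23/20 − (73/20) = -24/5.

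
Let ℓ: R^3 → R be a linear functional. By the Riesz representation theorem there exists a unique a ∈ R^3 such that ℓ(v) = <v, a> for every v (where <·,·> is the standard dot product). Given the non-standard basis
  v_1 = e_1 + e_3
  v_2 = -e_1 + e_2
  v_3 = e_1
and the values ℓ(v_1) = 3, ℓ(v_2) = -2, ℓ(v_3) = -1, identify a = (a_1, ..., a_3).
a = (-1, -3, 4)

Write a = (a_1, ..., a_3) in the standard basis. For each basis vector v_i, ℓ(v_i) = <v_i, a> is a linear equation in the a_j's. Collect the n equations into a matrix system V a = ℓ, where row i of V is v_i (expressed in the standard basis). Since V is invertible (lower-triangular with 1s on the diagonal, up to permutation), solve by back-substitution:
  V =
[[1, 0, 1],
 [-1, 1, 0],
 [1, 0, 0]]
  V a = (3, -2, -1)
Solving gives a = (-1, -3, 4).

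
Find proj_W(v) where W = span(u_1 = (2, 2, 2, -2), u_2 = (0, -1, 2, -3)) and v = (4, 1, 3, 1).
proj_W(v) = (9/4, 11/4, 5/4, -3/4)

Set up U = [u_1 | ... | u_2] ∈ R^(4×2). The projector onto W = col(U) is P = U (U^T U)^(-1) U^T.
Compute U^T U =
  [16, 8]
  [8, 14],
and U^T v = (14, 2).
Solve U^T U · c = U^T v for the coefficients: c = (9/8, -1/2). The projection is proj_W(v) = U c.
Check: (v - proj_W(v)) · u_1 = 0  (should be 0).
Check: (v - proj_W(v)) · u_2 = 0  (should be 0).
Result: proj_W(v) = (9/4, 11/4, 5/4, -3/4).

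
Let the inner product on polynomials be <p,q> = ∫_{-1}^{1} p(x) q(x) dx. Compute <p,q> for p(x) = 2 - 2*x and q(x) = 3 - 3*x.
<p,q> = 16

Expand the product: p(x)·q(x) = 6*x^2 - 12*x + 6.
∫_{-1}^{1} of each monomial x^k gives [2/(k+1) if k even, 0 if k odd]. Integrating term-by-term (or equivalently evaluating the antiderivative F(x) = 2*x^3 - 6*x^2 + 6*x at the endpoints):
  F(1) − F(−1) = 2 − (-14) = 16.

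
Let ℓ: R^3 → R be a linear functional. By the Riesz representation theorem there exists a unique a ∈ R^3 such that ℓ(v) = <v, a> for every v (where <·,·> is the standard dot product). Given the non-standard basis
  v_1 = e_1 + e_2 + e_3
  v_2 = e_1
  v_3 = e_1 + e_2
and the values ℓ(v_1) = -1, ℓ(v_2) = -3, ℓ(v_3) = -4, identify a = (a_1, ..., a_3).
a = (-3, -1, 3)

Write a = (a_1, ..., a_3) in the standard basis. For each basis vector v_i, ℓ(v_i) = <v_i, a> is a linear equation in the a_j's. Collect the n equations into a matrix system V a = ℓ, where row i of V is v_i (expressed in the standard basis). Since V is invertible (lower-triangular with 1s on the diagonal, up to permutation), solve by back-substitution:
  V =
[[1, 1, 1],
 [1, 0, 0],
 [1, 1, 0]]
  V a = (-1, -3, -4)
Solving gives a = (-3, -1, 3).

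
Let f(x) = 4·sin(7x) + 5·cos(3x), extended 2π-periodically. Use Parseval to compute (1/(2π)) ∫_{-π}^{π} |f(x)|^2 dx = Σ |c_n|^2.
Σ |c_n|^2 = 41/2

Expand |f|^2 and use orthogonality of {sin(nx), cos(mx)} on [-π, π]:
  ∫_{-π}^{π} sin(nx)^2 dx = π, ∫ cos(mx)^2 dx = π, and cross terms integrate to 0.
So ∫_{-π}^{π} f(x)^2 dx = 4^2 · π + 5^2 · π = (16 + 25)π.
Divide by 2π: (16 + 25)/2 = 41/2.
By Parseval, this equals Σ |c_n|^2.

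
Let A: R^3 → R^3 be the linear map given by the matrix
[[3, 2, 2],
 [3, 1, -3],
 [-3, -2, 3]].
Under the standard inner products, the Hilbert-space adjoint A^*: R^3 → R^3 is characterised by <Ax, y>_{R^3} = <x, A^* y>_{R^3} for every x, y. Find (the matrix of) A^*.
A^* = A^T =
[[3, 3, -3],
 [2, 1, -2],
 [2, -3, 3]]

For real matrices with standard dot products, the defining identity <Ax, y> = <x, A^* y> gives (Ax)^T y = x^T (A^*) y, i.e. x^T A^T y = x^T (A^*) y. Since this holds for all x, y, we must have A^* = A^T. Therefore
A^* =
[[3, 3, -3],
 [2, 1, -2],
 [2, -3, 3]].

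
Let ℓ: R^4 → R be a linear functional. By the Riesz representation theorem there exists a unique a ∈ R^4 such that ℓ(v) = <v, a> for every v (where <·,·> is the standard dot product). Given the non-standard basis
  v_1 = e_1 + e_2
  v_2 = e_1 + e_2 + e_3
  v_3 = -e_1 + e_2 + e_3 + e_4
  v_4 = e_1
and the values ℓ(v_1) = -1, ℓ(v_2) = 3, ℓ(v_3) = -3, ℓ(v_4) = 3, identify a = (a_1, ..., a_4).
a = (3, -4, 4, 0)

Write a = (a_1, ..., a_4) in the standard basis. For each basis vector v_i, ℓ(v_i) = <v_i, a> is a linear equation in the a_j's. Collect the n equations into a matrix system V a = ℓ, where row i of V is v_i (expressed in the standard basis). Since V is invertible (lower-triangular with 1s on the diagonal, up to permutation), solve by back-substitution:
  V =
[[1, 1, 0, 0],
 [1, 1, 1, 0],
 [-1, 1, 1, 1],
 [1, 0, 0, 0]]
  V a = (-1, 3, -3, 3)
Solving gives a = (3, -4, 4, 0).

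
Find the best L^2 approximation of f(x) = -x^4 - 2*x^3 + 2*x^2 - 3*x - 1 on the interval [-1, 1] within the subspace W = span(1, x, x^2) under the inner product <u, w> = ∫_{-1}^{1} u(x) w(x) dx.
g(x) = 8*x^2/7 - 21*x/5 - 32/35

The best approximation g ∈ W is the orthogonal projection of f onto W. Writing g = a_0 + a_1 x + a_2 x^2, the coefficients solve the normal equations G · a = b where
  G_{ij} = <φ_i, φ_j> and b_i = <f, φ_i>, with φ_0 = 1, φ_1 = x, φ_2 = x^2.
G =
  [2, 0, 2/3]
  [0, 2/3, 0]
  [2/3, 0, 2/5],
b = (-16/15, -14/5, -16/105).
Solving gives a_0 = -32/35, a_1 = -21/5, a_2 = 8/7, so
  g(x) = 8*x^2/7 - 21*x/5 - 32/35.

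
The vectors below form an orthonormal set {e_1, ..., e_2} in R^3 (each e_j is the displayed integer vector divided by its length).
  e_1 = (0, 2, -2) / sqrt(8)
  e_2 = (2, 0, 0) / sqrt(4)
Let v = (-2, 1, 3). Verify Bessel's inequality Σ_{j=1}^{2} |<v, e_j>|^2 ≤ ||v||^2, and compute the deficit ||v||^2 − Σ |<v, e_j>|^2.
Σ |<v, e_j>|^2 = 6; ||v||^2 = 14; deficit = 8

Write each e_j = u_j / sqrt(<u_j, u_j>) where u_j is the displayed integer vector. Then <v, e_j> = <v, u_j> / sqrt(<u_j, u_j>), so |<v, e_j>|^2 = <v, u_j>^2 / <u_j, u_j>.
Coefficients: <v, e_1> = -4/sqrt(8), <v, e_2> = -4/sqrt(4).
Square and sum: Σ |<v, e_j>|^2 = 6.
Compute ||v||^2 = v·v = 14.
Deficit = 14 − 6 = 8 ≥ 0, confirming Bessel's inequality. (The deficit equals ||v − Σ <v,e_j> e_j||^2, the squared distance from v to span{e_j}.)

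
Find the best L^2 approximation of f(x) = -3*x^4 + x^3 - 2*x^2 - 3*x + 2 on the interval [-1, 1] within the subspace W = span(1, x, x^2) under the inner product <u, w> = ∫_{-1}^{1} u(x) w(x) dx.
g(x) = -32*x^2/7 - 12*x/5 + 79/35

The best approximation g ∈ W is the orthogonal projection of f onto W. Writing g = a_0 + a_1 x + a_2 x^2, the coefficients solve the normal equations G · a = b where
  G_{ij} = <φ_i, φ_j> and b_i = <f, φ_i>, with φ_0 = 1, φ_1 = x, φ_2 = x^2.
G =
  [2, 0, 2/3]
  [0, 2/3, 0]
  [2/3, 0, 2/5],
b = (22/15, -8/5, -34/105).
Solving gives a_0 = 79/35, a_1 = -12/5, a_2 = -32/7, so
  g(x) = -32*x^2/7 - 12*x/5 + 79/35.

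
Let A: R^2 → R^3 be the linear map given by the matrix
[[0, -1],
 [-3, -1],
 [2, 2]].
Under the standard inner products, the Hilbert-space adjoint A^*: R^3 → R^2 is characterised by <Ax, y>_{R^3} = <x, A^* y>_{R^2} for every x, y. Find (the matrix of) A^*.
A^* = A^T =
[[0, -3, 2],
 [-1, -1, 2]]

For real matrices with standard dot products, the defining identity <Ax, y> = <x, A^* y> gives (Ax)^T y = x^T (A^*) y, i.e. x^T A^T y = x^T (A^*) y. Since this holds for all x, y, we must have A^* = A^T. Therefore
A^* =
[[0, -3, 2],
 [-1, -1, 2]].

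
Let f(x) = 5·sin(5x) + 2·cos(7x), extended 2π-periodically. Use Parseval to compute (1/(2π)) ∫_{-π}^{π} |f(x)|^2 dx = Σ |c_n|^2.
Σ |c_n|^2 = 29/2

Expand |f|^2 and use orthogonality of {sin(nx), cos(mx)} on [-π, π]:
  ∫_{-π}^{π} sin(nx)^2 dx = π, ∫ cos(mx)^2 dx = π, and cross terms integrate to 0.
So ∫_{-π}^{π} f(x)^2 dx = 5^2 · π + 2^2 · π = (25 + 4)π.
Divide by 2π: (25 + 4)/2 = 29/2.
By Parseval, this equals Σ |c_n|^2.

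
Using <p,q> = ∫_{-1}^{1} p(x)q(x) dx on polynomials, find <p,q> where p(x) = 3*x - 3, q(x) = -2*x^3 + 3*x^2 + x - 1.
<p,q> = -2/5

Expand the product: p(x)·q(x) = -6*x^4 + 15*x^3 - 6*x^2 - 6*x + 3.
∫_{-1}^{1} of each monomial x^k gives [2/(k+1) if k even, 0 if k odd]. Integrating term-by-term (or equivalently evaluating the antiderivative F(x) = -6*x^5/5 + 15*x^4/4 - 2*x^3 - 3*x^2 + 3*x at the endpoints):
  F(1) − F(−1) = 11/20 − (19/20) = -2/5.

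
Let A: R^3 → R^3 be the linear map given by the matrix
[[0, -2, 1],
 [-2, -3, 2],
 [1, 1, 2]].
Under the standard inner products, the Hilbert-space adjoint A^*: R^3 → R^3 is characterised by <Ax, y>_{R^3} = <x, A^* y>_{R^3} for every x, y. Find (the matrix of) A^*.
A^* = A^T =
[[0, -2, 1],
 [-2, -3, 1],
 [1, 2, 2]]

For real matrices with standard dot products, the defining identity <Ax, y> = <x, A^* y> gives (Ax)^T y = x^T (A^*) y, i.e. x^T A^T y = x^T (A^*) y. Since this holds for all x, y, we must have A^* = A^T. Therefore
A^* =
[[0, -2, 1],
 [-2, -3, 1],
 [1, 2, 2]].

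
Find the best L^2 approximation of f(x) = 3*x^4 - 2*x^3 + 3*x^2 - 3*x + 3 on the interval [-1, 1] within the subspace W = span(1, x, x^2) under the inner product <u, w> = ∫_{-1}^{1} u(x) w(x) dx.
g(x) = 39*x^2/7 - 21*x/5 + 96/35

The best approximation g ∈ W is the orthogonal projection of f onto W. Writing g = a_0 + a_1 x + a_2 x^2, the coefficients solve the normal equations G · a = b where
  G_{ij} = <φ_i, φ_j> and b_i = <f, φ_i>, with φ_0 = 1, φ_1 = x, φ_2 = x^2.
G =
  [2, 0, 2/3]
  [0, 2/3, 0]
  [2/3, 0, 2/5],
b = (46/5, -14/5, 142/35).
Solving gives a_0 = 96/35, a_1 = -21/5, a_2 = 39/7, so
  g(x) = 39*x^2/7 - 21*x/5 + 96/35.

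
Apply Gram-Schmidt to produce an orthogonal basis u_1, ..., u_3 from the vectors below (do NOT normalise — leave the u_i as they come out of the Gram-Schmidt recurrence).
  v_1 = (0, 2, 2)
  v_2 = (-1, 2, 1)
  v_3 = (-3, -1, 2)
Orthogonal basis:
  u_1 = (0, 2, 2)
  u_2 = (-1, 1/2, -1/2)
  u_3 = (-2, -2, 2)

Apply the Gram-Schmidt recurrence
  u_1 = v_1
  u_i = v_i − Σ_{j<i} ((v_i · u_j) / (u_j · u_j)) · u_j.

Step by step this gives:
  u_1 = (0, 2, 2)
  u_2 = (-1, 1/2, -1/2)
  u_3 = (-2, -2, 2)

Orthogonality check:
  u_2 · u_1 = 0 (should be 0)
  u_3 · u_1 = 0 (should be 0)
  u_3 · u_2 = 0 (should be 0)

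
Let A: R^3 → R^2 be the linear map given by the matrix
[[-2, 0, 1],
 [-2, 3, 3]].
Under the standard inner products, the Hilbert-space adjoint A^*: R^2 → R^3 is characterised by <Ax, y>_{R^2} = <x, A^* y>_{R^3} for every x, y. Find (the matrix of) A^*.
A^* = A^T =
[[-2, -2],
 [0, 3],
 [1, 3]]

For real matrices with standard dot products, the defining identity <Ax, y> = <x, A^* y> gives (Ax)^T y = x^T (A^*) y, i.e. x^T A^T y = x^T (A^*) y. Since this holds for all x, y, we must have A^* = A^T. Therefore
A^* =
[[-2, -2],
 [0, 3],
 [1, 3]].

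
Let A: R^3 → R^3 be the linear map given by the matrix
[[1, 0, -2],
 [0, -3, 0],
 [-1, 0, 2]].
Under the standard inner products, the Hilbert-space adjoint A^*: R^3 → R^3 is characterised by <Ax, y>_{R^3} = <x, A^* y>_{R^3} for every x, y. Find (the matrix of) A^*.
A^* = A^T =
[[1, 0, -1],
 [0, -3, 0],
 [-2, 0, 2]]

For real matrices with standard dot products, the defining identity <Ax, y> = <x, A^* y> gives (Ax)^T y = x^T (A^*) y, i.e. x^T A^T y = x^T (A^*) y. Since this holds for all x, y, we must have A^* = A^T. Therefore
A^* =
[[1, 0, -1],
 [0, -3, 0],
 [-2, 0, 2]].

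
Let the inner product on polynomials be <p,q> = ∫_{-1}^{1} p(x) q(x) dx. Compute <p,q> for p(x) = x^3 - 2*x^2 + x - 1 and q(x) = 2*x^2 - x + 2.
<p,q> = -32/3

Expand the product: p(x)·q(x) = 2*x^5 - 5*x^4 + 6*x^3 - 7*x^2 + 3*x - 2.
∫_{-1}^{1} of each monomial x^k gives [2/(k+1) if k even, 0 if k odd]. Integrating term-by-term (or equivalently evaluating the antiderivative F(x) = x^6/3 - x^5 + 3*x^4/2 - 7*x^3/3 + 3*x^2/2 - 2*x at the endpoints):
  F(1) − F(−1) = -2 − (26/3) = -32/3.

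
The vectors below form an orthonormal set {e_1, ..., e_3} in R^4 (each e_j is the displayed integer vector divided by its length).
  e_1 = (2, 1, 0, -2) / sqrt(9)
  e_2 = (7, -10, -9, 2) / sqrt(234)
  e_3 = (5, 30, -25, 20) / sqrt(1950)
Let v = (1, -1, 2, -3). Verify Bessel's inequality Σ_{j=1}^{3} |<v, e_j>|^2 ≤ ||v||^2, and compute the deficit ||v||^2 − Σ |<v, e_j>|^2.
Σ |<v, e_j>|^2 = 15; ||v||^2 = 15; deficit = 0

Write each e_j = u_j / sqrt(<u_j, u_j>) where u_j is the displayed integer vector. Then <v, e_j> = <v, u_j> / sqrt(<u_j, u_j>), so |<v, e_j>|^2 = <v, u_j>^2 / <u_j, u_j>.
Coefficients: <v, e_1> = 7/sqrt(9), <v, e_2> = -7/sqrt(234), <v, e_3> = -135/sqrt(1950).
Square and sum: Σ |<v, e_j>|^2 = 15.
Compute ||v||^2 = v·v = 15.
Deficit = 15 − 15 = 0 ≥ 0, confirming Bessel's inequality. (The deficit equals ||v − Σ <v,e_j> e_j||^2, the squared distance from v to span{e_j}.)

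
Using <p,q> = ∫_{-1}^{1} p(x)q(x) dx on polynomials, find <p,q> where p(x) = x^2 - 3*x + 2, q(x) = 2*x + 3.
<p,q> = 10

Expand the product: p(x)·q(x) = 2*x^3 - 3*x^2 - 5*x + 6.
∫_{-1}^{1} of each monomial x^k gives [2/(k+1) if k even, 0 if k odd]. Integrating term-by-term (or equivalently evaluating the antiderivative F(x) = x^4/2 - x^3 - 5*x^2/2 + 6*x at the endpoints):
  F(1) − F(−1) = 3 − (-7) = 10.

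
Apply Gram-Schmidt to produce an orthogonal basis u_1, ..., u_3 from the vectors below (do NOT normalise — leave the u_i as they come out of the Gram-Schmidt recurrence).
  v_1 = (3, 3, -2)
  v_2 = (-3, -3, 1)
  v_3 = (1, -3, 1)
Orthogonal basis:
  u_1 = (3, 3, -2)
  u_2 = (-3/11, -3/11, -9/11)
  u_3 = (2, -2, 0)

Apply the Gram-Schmidt recurrence
  u_1 = v_1
  u_i = v_i − Σ_{j<i} ((v_i · u_j) / (u_j · u_j)) · u_j.

Step by step this gives:
  u_1 = (3, 3, -2)
  u_2 = (-3/11, -3/11, -9/11)
  u_3 = (2, -2, 0)

Orthogonality check:
  u_2 · u_1 = 0 (should be 0)
  u_3 · u_1 = 0 (should be 0)
  u_3 · u_2 = 0 (should be 0)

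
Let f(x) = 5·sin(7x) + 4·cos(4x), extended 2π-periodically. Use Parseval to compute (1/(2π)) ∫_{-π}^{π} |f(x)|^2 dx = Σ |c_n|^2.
Σ |c_n|^2 = 41/2

Expand |f|^2 and use orthogonality of {sin(nx), cos(mx)} on [-π, π]:
  ∫_{-π}^{π} sin(nx)^2 dx = π, ∫ cos(mx)^2 dx = π, and cross terms integrate to 0.
So ∫_{-π}^{π} f(x)^2 dx = 5^2 · π + 4^2 · π = (25 + 16)π.
Divide by 2π: (25 + 16)/2 = 41/2.
By Parseval, this equals Σ |c_n|^2.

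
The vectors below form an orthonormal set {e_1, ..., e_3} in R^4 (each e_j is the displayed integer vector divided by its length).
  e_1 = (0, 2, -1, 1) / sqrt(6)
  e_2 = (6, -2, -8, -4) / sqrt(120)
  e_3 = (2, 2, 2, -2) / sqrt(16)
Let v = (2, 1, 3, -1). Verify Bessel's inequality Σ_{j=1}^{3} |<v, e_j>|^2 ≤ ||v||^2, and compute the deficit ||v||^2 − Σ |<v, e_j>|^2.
Σ |<v, e_j>|^2 = 55/4; ||v||^2 = 15; deficit = 5/4

Write each e_j = u_j / sqrt(<u_j, u_j>) where u_j is the displayed integer vector. Then <v, e_j> = <v, u_j> / sqrt(<u_j, u_j>), so |<v, e_j>|^2 = <v, u_j>^2 / <u_j, u_j>.
Coefficients: <v, e_1> = -2/sqrt(6), <v, e_2> = -10/sqrt(120), <v, e_3> = 14/sqrt(16).
Square and sum: Σ |<v, e_j>|^2 = 55/4.
Compute ||v||^2 = v·v = 15.
Deficit = 15 − 55/4 = 5/4 ≥ 0, confirming Bessel's inequality. (The deficit equals ||v − Σ <v,e_j> e_j||^2, the squared distance from v to span{e_j}.)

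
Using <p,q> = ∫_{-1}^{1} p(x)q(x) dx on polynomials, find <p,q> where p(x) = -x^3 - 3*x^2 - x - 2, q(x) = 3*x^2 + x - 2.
<p,q> = 10/3

Expand the product: p(x)·q(x) = -3*x^5 - 10*x^4 - 4*x^3 - x^2 + 4.
∫_{-1}^{1} of each monomial x^k gives [2/(k+1) if k even, 0 if k odd]. Integrating term-by-term (or equivalently evaluating the antiderivative F(x) = -x^6/2 - 2*x^5 - x^4 - x^3/3 + 4*x at the endpoints):
  F(1) − F(−1) = 1/6 − (-19/6) = 10/3.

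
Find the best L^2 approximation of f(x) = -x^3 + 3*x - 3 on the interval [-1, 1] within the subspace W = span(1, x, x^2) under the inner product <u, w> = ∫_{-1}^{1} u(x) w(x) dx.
g(x) = 12*x/5 - 3

The best approximation g ∈ W is the orthogonal projection of f onto W. Writing g = a_0 + a_1 x + a_2 x^2, the coefficients solve the normal equations G · a = b where
  G_{ij} = <φ_i, φ_j> and b_i = <f, φ_i>, with φ_0 = 1, φ_1 = x, φ_2 = x^2.
G =
  [2, 0, 2/3]
  [0, 2/3, 0]
  [2/3, 0, 2/5],
b = (-6, 8/5, -2).
Solving gives a_0 = -3, a_1 = 12/5, a_2 = 0, so
  g(x) = 12*x/5 - 3.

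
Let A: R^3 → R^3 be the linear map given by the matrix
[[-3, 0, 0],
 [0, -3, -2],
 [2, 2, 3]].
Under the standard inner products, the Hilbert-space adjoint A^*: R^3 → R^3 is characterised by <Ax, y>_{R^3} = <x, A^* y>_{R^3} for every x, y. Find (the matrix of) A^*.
A^* = A^T =
[[-3, 0, 2],
 [0, -3, 2],
 [0, -2, 3]]

For real matrices with standard dot products, the defining identity <Ax, y> = <x, A^* y> gives (Ax)^T y = x^T (A^*) y, i.e. x^T A^T y = x^T (A^*) y. Since this holds for all x, y, we must have A^* = A^T. Therefore
A^* =
[[-3, 0, 2],
 [0, -3, 2],
 [0, -2, 3]].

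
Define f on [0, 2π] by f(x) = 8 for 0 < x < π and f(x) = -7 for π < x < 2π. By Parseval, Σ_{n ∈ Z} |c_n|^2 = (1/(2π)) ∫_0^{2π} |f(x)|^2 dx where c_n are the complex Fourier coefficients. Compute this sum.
Σ |c_n|^2 = 113/2

Parseval equates the L^2 energy of f (normalised by 1/(2π)) with the ℓ^2 sum of its Fourier coefficients: (1/(2π)) ∫_0^{2π} |f|^2 = Σ |c_n|^2.
Compute the left side: (1/(2π)) [∫_0^π 8^2 dx + ∫_π^{2π} (-7)^2 dx] = (1/(2π)) · (64π + 49π) = (64 + 49)/2 = 113/2.
So Σ_{n ∈ Z} |c_n|^2 = 113/2.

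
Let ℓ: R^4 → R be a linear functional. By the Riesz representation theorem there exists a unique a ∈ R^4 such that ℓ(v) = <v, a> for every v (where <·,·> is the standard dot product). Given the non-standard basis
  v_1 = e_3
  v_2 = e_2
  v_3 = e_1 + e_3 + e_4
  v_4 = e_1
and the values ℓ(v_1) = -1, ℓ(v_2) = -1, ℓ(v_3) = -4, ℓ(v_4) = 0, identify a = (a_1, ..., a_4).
a = (0, -1, -1, -3)

Write a = (a_1, ..., a_4) in the standard basis. For each basis vector v_i, ℓ(v_i) = <v_i, a> is a linear equation in the a_j's. Collect the n equations into a matrix system V a = ℓ, where row i of V is v_i (expressed in the standard basis). Since V is invertible (lower-triangular with 1s on the diagonal, up to permutation), solve by back-substitution:
  V =
[[0, 0, 1, 0],
 [0, 1, 0, 0],
 [1, 0, 1, 1],
 [1, 0, 0, 0]]
  V a = (-1, -1, -4, 0)
Solving gives a = (0, -1, -1, -3).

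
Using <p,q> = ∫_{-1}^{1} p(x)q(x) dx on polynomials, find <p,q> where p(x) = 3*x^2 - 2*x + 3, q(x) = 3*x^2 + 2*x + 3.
<p,q> = 464/15

Expand the product: p(x)·q(x) = 9*x^4 + 14*x^2 + 9.
∫_{-1}^{1} of each monomial x^k gives [2/(k+1) if k even, 0 if k odd]. Integrating term-by-term (or equivalently evaluating the antiderivative F(x) = 9*x^5/5 + 14*x^3/3 + 9*x at the endpoints):
  F(1) − F(−1) = 232/15 − (-232/15) = 464/15.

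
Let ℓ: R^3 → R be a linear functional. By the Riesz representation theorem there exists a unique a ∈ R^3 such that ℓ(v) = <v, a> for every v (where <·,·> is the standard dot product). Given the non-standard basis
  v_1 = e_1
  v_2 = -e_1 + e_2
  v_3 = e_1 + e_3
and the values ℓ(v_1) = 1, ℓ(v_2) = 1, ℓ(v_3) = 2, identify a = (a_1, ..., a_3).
a = (1, 2, 1)

Write a = (a_1, ..., a_3) in the standard basis. For each basis vector v_i, ℓ(v_i) = <v_i, a> is a linear equation in the a_j's. Collect the n equations into a matrix system V a = ℓ, where row i of V is v_i (expressed in the standard basis). Since V is invertible (lower-triangular with 1s on the diagonal, up to permutation), solve by back-substitution:
  V =
[[1, 0, 0],
 [-1, 1, 0],
 [1, 0, 1]]
  V a = (1, 1, 2)
Solving gives a = (1, 2, 1).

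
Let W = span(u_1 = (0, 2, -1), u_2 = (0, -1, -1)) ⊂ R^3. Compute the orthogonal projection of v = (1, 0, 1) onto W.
proj_W(v) = (0, 0, 1)

Set up U = [u_1 | ... | u_2] ∈ R^(3×2). The projector onto W = col(U) is P = U (U^T U)^(-1) U^T.
Compute U^T U =
  [5, -1]
  [-1, 2],
and U^T v = (-1, -1).
Solve U^T U · c = U^T v for the coefficients: c = (-1/3, -2/3). The projection is proj_W(v) = U c.
Check: (v - proj_W(v)) · u_1 = 0  (should be 0).
Check: (v - proj_W(v)) · u_2 = 0  (should be 0).
Result: proj_W(v) = (0, 0, 1).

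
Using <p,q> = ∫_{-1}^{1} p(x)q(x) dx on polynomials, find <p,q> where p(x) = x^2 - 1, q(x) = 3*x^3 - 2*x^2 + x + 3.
<p,q> = -52/15

Expand the product: p(x)·q(x) = 3*x^5 - 2*x^4 - 2*x^3 + 5*x^2 - x - 3.
∫_{-1}^{1} of each monomial x^k gives [2/(k+1) if k even, 0 if k odd]. Integrating term-by-term (or equivalently evaluating the antiderivative F(x) = x^6/2 - 2*x^5/5 - x^4/2 + 5*x^3/3 - x^2/2 - 3*x at the endpoints):
  F(1) − F(−1) = -67/30 − (37/30) = -52/15.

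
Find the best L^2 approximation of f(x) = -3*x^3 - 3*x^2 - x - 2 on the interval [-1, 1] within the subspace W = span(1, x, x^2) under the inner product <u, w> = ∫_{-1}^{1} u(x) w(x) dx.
g(x) = -3*x^2 - 14*x/5 - 2

The best approximation g ∈ W is the orthogonal projection of f onto W. Writing g = a_0 + a_1 x + a_2 x^2, the coefficients solve the normal equations G · a = b where
  G_{ij} = <φ_i, φ_j> and b_i = <f, φ_i>, with φ_0 = 1, φ_1 = x, φ_2 = x^2.
G =
  [2, 0, 2/3]
  [0, 2/3, 0]
  [2/3, 0, 2/5],
b = (-6, -28/15, -38/15).
Solving gives a_0 = -2, a_1 = -14/5, a_2 = -3, so
  g(x) = -3*x^2 - 14*x/5 - 2.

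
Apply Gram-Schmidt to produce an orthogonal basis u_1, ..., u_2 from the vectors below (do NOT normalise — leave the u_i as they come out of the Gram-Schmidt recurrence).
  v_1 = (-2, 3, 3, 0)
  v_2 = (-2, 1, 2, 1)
Orthogonal basis:
  u_1 = (-2, 3, 3, 0)
  u_2 = (-9/11, -17/22, 5/22, 1)

Apply the Gram-Schmidt recurrence
  u_1 = v_1
  u_i = v_i − Σ_{j<i} ((v_i · u_j) / (u_j · u_j)) · u_j.

Step by step this gives:
  u_1 = (-2, 3, 3, 0)
  u_2 = (-9/11, -17/22, 5/22, 1)

Orthogonality check:
  u_2 · u_1 = 0 (should be 0)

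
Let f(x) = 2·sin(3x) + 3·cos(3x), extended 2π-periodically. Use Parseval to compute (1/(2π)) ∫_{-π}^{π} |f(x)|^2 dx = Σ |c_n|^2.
Σ |c_n|^2 = 13/2

Expand |f|^2 and use orthogonality of {sin(nx), cos(mx)} on [-π, π]:
  ∫_{-π}^{π} sin(nx)^2 dx = π, ∫ cos(mx)^2 dx = π, and cross terms integrate to 0.
So ∫_{-π}^{π} f(x)^2 dx = 2^2 · π + 3^2 · π = (4 + 9)π.
Divide by 2π: (4 + 9)/2 = 13/2.
By Parseval, this equals Σ |c_n|^2.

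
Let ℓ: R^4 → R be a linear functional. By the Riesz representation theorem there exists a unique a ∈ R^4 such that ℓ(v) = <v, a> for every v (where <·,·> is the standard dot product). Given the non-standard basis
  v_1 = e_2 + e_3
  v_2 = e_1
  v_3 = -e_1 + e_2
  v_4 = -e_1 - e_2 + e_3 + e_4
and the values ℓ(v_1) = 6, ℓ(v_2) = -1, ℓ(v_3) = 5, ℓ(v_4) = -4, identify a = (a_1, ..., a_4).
a = (-1, 4, 2, -3)

Write a = (a_1, ..., a_4) in the standard basis. For each basis vector v_i, ℓ(v_i) = <v_i, a> is a linear equation in the a_j's. Collect the n equations into a matrix system V a = ℓ, where row i of V is v_i (expressed in the standard basis). Since V is invertible (lower-triangular with 1s on the diagonal, up to permutation), solve by back-substitution:
  V =
[[0, 1, 1, 0],
 [1, 0, 0, 0],
 [-1, 1, 0, 0],
 [-1, -1, 1, 1]]
  V a = (6, -1, 5, -4)
Solving gives a = (-1, 4, 2, -3).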